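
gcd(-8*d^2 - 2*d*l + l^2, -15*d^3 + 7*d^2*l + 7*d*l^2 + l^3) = 1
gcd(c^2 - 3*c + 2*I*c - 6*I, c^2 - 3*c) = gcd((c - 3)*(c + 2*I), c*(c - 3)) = c - 3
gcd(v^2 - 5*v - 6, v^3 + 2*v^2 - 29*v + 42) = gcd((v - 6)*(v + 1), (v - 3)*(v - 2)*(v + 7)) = 1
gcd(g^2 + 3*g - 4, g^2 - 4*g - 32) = g + 4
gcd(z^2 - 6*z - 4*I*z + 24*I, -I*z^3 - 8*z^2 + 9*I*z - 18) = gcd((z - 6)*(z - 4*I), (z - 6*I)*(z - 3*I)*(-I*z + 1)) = 1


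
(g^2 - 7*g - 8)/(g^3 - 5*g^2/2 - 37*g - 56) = 2*(g + 1)/(2*g^2 + 11*g + 14)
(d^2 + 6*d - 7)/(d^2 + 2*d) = (d^2 + 6*d - 7)/(d*(d + 2))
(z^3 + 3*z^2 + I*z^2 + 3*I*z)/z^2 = z + 3 + I + 3*I/z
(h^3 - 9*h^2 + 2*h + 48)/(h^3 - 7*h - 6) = (h - 8)/(h + 1)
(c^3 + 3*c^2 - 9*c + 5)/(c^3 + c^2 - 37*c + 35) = (c^2 + 4*c - 5)/(c^2 + 2*c - 35)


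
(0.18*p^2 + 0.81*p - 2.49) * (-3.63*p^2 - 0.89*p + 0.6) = -0.6534*p^4 - 3.1005*p^3 + 8.4258*p^2 + 2.7021*p - 1.494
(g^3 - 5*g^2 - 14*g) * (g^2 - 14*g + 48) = g^5 - 19*g^4 + 104*g^3 - 44*g^2 - 672*g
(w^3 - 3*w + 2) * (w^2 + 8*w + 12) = w^5 + 8*w^4 + 9*w^3 - 22*w^2 - 20*w + 24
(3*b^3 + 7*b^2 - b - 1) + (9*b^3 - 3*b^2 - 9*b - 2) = 12*b^3 + 4*b^2 - 10*b - 3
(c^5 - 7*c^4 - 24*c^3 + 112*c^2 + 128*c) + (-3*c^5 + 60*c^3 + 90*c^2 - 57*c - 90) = -2*c^5 - 7*c^4 + 36*c^3 + 202*c^2 + 71*c - 90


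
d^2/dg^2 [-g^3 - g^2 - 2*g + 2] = -6*g - 2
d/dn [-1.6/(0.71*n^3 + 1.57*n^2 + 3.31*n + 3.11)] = (3.408*n^2 + 5.024*n + 5.296)/(0.71*n^3 + 1.57*n^2 + 3.31*n + 3.11)^2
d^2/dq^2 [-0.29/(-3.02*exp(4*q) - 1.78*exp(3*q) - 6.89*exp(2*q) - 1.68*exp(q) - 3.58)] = (0.29*(12.08*exp(3*q) + 5.34*exp(2*q) + 13.78*exp(q) + 1.68)*(24.16*exp(3*q) + 10.68*exp(2*q) + 27.56*exp(q) + 3.36)*exp(q) - (14.0128*exp(3*q) + 4.6458*exp(2*q) + 7.9924*exp(q) + 0.4872)*(3.02*exp(4*q) + 1.78*exp(3*q) + 6.89*exp(2*q) + 1.68*exp(q) + 3.58))*exp(q)/(3.02*exp(4*q) + 1.78*exp(3*q) + 6.89*exp(2*q) + 1.68*exp(q) + 3.58)^3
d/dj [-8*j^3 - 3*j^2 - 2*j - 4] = -24*j^2 - 6*j - 2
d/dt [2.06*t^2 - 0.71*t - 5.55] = 4.12*t - 0.71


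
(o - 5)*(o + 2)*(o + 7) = o^3 + 4*o^2 - 31*o - 70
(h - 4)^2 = h^2 - 8*h + 16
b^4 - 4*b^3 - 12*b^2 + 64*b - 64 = (b - 4)*(b - 2)^2*(b + 4)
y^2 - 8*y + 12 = (y - 6)*(y - 2)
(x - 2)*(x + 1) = x^2 - x - 2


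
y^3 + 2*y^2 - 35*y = y*(y - 5)*(y + 7)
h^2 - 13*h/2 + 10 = (h - 4)*(h - 5/2)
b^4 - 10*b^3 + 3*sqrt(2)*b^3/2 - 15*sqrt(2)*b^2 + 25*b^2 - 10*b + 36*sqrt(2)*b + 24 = (b - 6)*(b - 4)*(b + sqrt(2)/2)*(b + sqrt(2))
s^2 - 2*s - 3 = (s - 3)*(s + 1)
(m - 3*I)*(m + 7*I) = m^2 + 4*I*m + 21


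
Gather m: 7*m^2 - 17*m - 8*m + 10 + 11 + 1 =7*m^2 - 25*m + 22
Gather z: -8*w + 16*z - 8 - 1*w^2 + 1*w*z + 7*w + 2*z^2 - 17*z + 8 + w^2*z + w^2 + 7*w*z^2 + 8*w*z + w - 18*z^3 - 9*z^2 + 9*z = -18*z^3 + z^2*(7*w - 7) + z*(w^2 + 9*w + 8)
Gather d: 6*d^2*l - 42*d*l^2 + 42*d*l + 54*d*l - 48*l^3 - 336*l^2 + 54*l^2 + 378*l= 6*d^2*l + d*(-42*l^2 + 96*l) - 48*l^3 - 282*l^2 + 378*l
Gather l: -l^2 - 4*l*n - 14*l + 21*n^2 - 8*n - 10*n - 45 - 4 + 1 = -l^2 + l*(-4*n - 14) + 21*n^2 - 18*n - 48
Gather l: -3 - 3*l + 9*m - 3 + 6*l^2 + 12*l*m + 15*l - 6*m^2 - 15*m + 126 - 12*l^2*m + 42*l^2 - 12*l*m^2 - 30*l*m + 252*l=l^2*(48 - 12*m) + l*(-12*m^2 - 18*m + 264) - 6*m^2 - 6*m + 120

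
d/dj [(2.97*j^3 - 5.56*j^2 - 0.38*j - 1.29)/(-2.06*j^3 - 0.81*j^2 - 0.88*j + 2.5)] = (-13.8593*j^4 - 6.7928*j^3 + 18.8878*j^2 - 29.8898*j - 2.0852)/(4.2436*j^6 + 3.3372*j^5 + 4.2817*j^4 - 8.8744*j^3 - 3.2756*j^2 - 4.4*j + 6.25)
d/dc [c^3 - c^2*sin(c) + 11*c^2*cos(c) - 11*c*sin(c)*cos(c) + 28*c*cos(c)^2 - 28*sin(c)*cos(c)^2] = -11*c^2*sin(c) - c^2*cos(c) + 3*c^2 - 2*c*sin(c) - 28*c*sin(2*c) + 22*c*cos(c) - 11*c*cos(2*c) - 11*sin(2*c)/2 - 7*cos(c) + 14*cos(2*c) - 21*cos(3*c) + 14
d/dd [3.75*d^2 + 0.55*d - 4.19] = 7.5*d + 0.55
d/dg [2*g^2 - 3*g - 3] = 4*g - 3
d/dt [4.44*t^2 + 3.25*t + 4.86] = 8.88*t + 3.25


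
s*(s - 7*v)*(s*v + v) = s^3*v - 7*s^2*v^2 + s^2*v - 7*s*v^2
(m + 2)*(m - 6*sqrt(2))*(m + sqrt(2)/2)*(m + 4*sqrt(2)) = m^4 - 3*sqrt(2)*m^3/2 + 2*m^3 - 50*m^2 - 3*sqrt(2)*m^2 - 100*m - 24*sqrt(2)*m - 48*sqrt(2)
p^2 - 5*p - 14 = (p - 7)*(p + 2)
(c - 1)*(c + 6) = c^2 + 5*c - 6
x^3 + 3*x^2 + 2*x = x*(x + 1)*(x + 2)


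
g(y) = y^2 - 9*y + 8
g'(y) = 2*y - 9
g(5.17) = -11.80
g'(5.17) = 1.34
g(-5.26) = 83.01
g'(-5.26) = -19.52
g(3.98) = -11.98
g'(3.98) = -1.04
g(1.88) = -5.39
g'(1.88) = -5.24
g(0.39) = 4.64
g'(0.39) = -8.22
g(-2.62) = 38.44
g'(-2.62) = -14.24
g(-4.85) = 75.17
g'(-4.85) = -18.70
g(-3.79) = 56.47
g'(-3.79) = -16.58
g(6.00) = -10.00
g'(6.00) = 3.00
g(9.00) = 8.00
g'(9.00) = 9.00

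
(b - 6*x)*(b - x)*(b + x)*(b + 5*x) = b^4 - b^3*x - 31*b^2*x^2 + b*x^3 + 30*x^4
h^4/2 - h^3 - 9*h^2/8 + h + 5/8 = (h/2 + 1/2)*(h - 5/2)*(h - 1)*(h + 1/2)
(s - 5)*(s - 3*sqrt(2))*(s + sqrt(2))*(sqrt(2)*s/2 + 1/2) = sqrt(2)*s^4/2 - 5*sqrt(2)*s^3/2 - 3*s^3/2 - 4*sqrt(2)*s^2 + 15*s^2/2 - 3*s + 20*sqrt(2)*s + 15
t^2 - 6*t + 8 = (t - 4)*(t - 2)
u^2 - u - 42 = (u - 7)*(u + 6)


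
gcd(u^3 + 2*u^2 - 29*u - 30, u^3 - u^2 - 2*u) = u + 1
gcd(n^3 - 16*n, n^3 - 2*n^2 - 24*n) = n^2 + 4*n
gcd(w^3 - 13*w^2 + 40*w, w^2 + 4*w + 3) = 1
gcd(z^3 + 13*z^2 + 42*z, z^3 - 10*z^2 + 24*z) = z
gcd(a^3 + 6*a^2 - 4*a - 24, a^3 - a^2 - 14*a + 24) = a - 2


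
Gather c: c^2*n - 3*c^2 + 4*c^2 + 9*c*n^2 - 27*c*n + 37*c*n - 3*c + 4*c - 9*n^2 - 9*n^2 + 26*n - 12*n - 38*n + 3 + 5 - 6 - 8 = c^2*(n + 1) + c*(9*n^2 + 10*n + 1) - 18*n^2 - 24*n - 6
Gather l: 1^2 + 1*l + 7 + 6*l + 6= 7*l + 14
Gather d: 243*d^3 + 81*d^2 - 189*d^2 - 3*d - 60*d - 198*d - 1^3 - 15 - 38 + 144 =243*d^3 - 108*d^2 - 261*d + 90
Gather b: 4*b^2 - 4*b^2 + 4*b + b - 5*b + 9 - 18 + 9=0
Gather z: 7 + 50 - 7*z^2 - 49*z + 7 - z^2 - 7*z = -8*z^2 - 56*z + 64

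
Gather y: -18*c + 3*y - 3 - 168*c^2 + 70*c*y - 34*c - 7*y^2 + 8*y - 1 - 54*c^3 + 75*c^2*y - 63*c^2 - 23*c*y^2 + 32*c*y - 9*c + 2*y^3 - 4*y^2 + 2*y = -54*c^3 - 231*c^2 - 61*c + 2*y^3 + y^2*(-23*c - 11) + y*(75*c^2 + 102*c + 13) - 4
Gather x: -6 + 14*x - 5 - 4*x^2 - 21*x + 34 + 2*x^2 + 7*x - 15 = 8 - 2*x^2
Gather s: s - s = 0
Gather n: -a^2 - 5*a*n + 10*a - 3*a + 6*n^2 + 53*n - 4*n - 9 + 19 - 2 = -a^2 + 7*a + 6*n^2 + n*(49 - 5*a) + 8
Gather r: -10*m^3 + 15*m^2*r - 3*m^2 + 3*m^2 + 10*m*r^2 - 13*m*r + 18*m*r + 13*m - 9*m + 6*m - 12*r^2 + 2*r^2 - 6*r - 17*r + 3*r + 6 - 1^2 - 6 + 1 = -10*m^3 + 10*m + r^2*(10*m - 10) + r*(15*m^2 + 5*m - 20)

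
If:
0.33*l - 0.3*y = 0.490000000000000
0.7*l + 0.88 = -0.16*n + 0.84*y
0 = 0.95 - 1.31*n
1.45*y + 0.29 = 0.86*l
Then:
No Solution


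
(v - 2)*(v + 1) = v^2 - v - 2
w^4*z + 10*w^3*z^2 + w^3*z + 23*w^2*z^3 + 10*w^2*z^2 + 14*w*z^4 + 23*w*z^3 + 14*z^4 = (w + z)*(w + 2*z)*(w + 7*z)*(w*z + z)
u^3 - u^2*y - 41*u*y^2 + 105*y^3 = (u - 5*y)*(u - 3*y)*(u + 7*y)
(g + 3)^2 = g^2 + 6*g + 9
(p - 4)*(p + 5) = p^2 + p - 20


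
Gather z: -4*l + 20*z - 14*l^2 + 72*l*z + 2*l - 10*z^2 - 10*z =-14*l^2 - 2*l - 10*z^2 + z*(72*l + 10)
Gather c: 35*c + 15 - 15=35*c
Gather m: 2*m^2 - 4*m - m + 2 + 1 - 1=2*m^2 - 5*m + 2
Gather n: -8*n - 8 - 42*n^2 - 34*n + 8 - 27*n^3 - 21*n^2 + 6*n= -27*n^3 - 63*n^2 - 36*n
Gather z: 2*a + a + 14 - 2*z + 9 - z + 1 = 3*a - 3*z + 24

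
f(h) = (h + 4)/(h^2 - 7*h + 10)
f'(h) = (7 - 2*h)*(h + 4)/(h^2 - 7*h + 10)^2 + 1/(h^2 - 7*h + 10)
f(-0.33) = 0.30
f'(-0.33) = 0.26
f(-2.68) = 0.04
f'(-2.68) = 0.04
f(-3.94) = 0.00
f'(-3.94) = 0.02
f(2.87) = -3.71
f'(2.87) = 1.98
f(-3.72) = 0.01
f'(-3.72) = 0.02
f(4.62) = -8.66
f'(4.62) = -20.48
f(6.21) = 2.00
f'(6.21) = -1.94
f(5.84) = 3.05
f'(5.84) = -4.12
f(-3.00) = 0.02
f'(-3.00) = 0.03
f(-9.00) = -0.03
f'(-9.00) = 0.00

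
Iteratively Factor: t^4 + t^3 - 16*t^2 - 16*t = (t + 1)*(t^3 - 16*t) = (t + 1)*(t + 4)*(t^2 - 4*t) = (t - 4)*(t + 1)*(t + 4)*(t)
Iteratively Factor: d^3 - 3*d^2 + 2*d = (d - 1)*(d^2 - 2*d) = d*(d - 1)*(d - 2)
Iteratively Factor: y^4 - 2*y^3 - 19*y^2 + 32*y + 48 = (y + 1)*(y^3 - 3*y^2 - 16*y + 48) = (y + 1)*(y + 4)*(y^2 - 7*y + 12) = (y - 3)*(y + 1)*(y + 4)*(y - 4)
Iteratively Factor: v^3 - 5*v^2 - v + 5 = (v + 1)*(v^2 - 6*v + 5) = (v - 1)*(v + 1)*(v - 5)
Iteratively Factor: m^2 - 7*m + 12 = (m - 3)*(m - 4)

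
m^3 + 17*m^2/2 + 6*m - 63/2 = (m - 3/2)*(m + 3)*(m + 7)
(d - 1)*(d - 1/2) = d^2 - 3*d/2 + 1/2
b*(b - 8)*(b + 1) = b^3 - 7*b^2 - 8*b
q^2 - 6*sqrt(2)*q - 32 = (q - 8*sqrt(2))*(q + 2*sqrt(2))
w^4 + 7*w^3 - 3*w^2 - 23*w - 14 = (w - 2)*(w + 1)^2*(w + 7)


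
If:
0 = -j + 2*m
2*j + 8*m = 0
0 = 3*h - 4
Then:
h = 4/3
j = 0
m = 0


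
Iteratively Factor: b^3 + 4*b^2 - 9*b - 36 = (b - 3)*(b^2 + 7*b + 12) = (b - 3)*(b + 4)*(b + 3)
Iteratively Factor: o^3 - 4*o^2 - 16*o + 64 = (o - 4)*(o^2 - 16) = (o - 4)*(o + 4)*(o - 4)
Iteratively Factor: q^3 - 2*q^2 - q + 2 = (q + 1)*(q^2 - 3*q + 2) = (q - 2)*(q + 1)*(q - 1)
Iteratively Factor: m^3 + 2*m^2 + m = (m)*(m^2 + 2*m + 1) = m*(m + 1)*(m + 1)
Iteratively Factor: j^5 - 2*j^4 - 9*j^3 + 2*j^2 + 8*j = (j - 4)*(j^4 + 2*j^3 - j^2 - 2*j) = j*(j - 4)*(j^3 + 2*j^2 - j - 2) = j*(j - 4)*(j + 2)*(j^2 - 1) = j*(j - 4)*(j - 1)*(j + 2)*(j + 1)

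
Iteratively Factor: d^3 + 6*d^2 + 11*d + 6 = (d + 3)*(d^2 + 3*d + 2) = (d + 1)*(d + 3)*(d + 2)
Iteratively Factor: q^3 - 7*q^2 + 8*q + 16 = (q - 4)*(q^2 - 3*q - 4) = (q - 4)*(q + 1)*(q - 4)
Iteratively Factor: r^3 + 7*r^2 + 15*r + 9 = (r + 1)*(r^2 + 6*r + 9) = (r + 1)*(r + 3)*(r + 3)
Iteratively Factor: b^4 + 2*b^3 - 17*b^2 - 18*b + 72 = (b - 2)*(b^3 + 4*b^2 - 9*b - 36) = (b - 3)*(b - 2)*(b^2 + 7*b + 12) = (b - 3)*(b - 2)*(b + 4)*(b + 3)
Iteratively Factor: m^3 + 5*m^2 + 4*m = (m)*(m^2 + 5*m + 4) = m*(m + 1)*(m + 4)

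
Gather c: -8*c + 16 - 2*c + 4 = 20 - 10*c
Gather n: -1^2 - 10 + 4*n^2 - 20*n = 4*n^2 - 20*n - 11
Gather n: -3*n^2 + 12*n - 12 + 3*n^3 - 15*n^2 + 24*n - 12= 3*n^3 - 18*n^2 + 36*n - 24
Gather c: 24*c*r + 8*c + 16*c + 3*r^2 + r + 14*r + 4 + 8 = c*(24*r + 24) + 3*r^2 + 15*r + 12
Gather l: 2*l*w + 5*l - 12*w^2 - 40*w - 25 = l*(2*w + 5) - 12*w^2 - 40*w - 25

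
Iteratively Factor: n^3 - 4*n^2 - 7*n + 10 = (n - 1)*(n^2 - 3*n - 10) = (n - 5)*(n - 1)*(n + 2)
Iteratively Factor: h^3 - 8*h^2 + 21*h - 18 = (h - 2)*(h^2 - 6*h + 9) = (h - 3)*(h - 2)*(h - 3)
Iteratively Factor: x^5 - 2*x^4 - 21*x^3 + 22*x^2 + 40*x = (x + 1)*(x^4 - 3*x^3 - 18*x^2 + 40*x) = x*(x + 1)*(x^3 - 3*x^2 - 18*x + 40) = x*(x - 5)*(x + 1)*(x^2 + 2*x - 8) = x*(x - 5)*(x + 1)*(x + 4)*(x - 2)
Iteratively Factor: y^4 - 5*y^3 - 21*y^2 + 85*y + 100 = (y - 5)*(y^3 - 21*y - 20) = (y - 5)*(y + 1)*(y^2 - y - 20) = (y - 5)^2*(y + 1)*(y + 4)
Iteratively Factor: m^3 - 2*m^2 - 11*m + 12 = (m - 4)*(m^2 + 2*m - 3) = (m - 4)*(m + 3)*(m - 1)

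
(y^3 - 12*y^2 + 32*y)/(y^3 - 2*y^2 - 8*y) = (y - 8)/(y + 2)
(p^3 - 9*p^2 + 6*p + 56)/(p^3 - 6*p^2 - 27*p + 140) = (p + 2)/(p + 5)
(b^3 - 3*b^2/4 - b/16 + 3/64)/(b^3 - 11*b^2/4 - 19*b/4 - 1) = (b^2 - b + 3/16)/(b^2 - 3*b - 4)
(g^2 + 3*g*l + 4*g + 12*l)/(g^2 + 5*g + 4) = (g + 3*l)/(g + 1)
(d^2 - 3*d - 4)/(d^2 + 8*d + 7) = (d - 4)/(d + 7)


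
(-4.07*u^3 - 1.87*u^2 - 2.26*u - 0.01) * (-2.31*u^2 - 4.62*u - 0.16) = 9.4017*u^5 + 23.1231*u^4 + 14.5112*u^3 + 10.7635*u^2 + 0.4078*u + 0.0016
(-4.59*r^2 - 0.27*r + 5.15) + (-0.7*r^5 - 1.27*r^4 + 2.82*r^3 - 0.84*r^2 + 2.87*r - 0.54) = -0.7*r^5 - 1.27*r^4 + 2.82*r^3 - 5.43*r^2 + 2.6*r + 4.61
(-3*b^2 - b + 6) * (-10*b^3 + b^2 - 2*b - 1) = 30*b^5 + 7*b^4 - 55*b^3 + 11*b^2 - 11*b - 6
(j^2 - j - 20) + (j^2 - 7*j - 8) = 2*j^2 - 8*j - 28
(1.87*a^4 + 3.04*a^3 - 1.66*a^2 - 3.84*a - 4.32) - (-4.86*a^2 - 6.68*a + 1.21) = 1.87*a^4 + 3.04*a^3 + 3.2*a^2 + 2.84*a - 5.53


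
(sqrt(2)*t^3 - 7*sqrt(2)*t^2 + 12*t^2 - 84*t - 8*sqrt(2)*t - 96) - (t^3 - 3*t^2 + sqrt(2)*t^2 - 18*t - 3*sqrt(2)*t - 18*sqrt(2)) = -t^3 + sqrt(2)*t^3 - 8*sqrt(2)*t^2 + 15*t^2 - 66*t - 5*sqrt(2)*t - 96 + 18*sqrt(2)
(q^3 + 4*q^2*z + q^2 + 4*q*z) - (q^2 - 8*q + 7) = q^3 + 4*q^2*z + 4*q*z + 8*q - 7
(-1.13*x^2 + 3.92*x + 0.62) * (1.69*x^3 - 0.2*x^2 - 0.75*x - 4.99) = -1.9097*x^5 + 6.8508*x^4 + 1.1113*x^3 + 2.5747*x^2 - 20.0258*x - 3.0938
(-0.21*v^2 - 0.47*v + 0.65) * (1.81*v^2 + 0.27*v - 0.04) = -0.3801*v^4 - 0.9074*v^3 + 1.058*v^2 + 0.1943*v - 0.026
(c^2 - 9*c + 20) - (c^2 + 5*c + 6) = 14 - 14*c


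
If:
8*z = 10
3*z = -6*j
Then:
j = -5/8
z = 5/4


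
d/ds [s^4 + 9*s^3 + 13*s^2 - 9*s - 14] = 4*s^3 + 27*s^2 + 26*s - 9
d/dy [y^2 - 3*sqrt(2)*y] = 2*y - 3*sqrt(2)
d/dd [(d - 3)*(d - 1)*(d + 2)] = 3*d^2 - 4*d - 5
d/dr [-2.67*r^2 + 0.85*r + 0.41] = 0.85 - 5.34*r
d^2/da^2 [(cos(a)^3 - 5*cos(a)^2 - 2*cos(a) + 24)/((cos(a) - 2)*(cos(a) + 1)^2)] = (-101*(1 - cos(a)^2)^2 - 10*sin(a)^6 - 5*cos(a)^6 - 14*cos(a)^5 + 400*cos(a)^3 - 504*cos(a)^2 - 368*cos(a) + 527)/((cos(a) - 2)^3*(cos(a) + 1)^4)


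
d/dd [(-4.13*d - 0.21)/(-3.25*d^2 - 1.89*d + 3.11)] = (13.4225*d^2 + 7.8057*d - (4.13*d + 0.21)*(6.5*d + 1.89) - 12.8443)/(3.25*d^2 + 1.89*d - 3.11)^2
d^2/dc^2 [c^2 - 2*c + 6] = 2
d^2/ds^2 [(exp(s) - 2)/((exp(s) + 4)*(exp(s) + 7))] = (exp(4*s) - 19*exp(3*s) - 234*exp(2*s) - 326*exp(s) + 1400)*exp(s)/(exp(6*s) + 33*exp(5*s) + 447*exp(4*s) + 3179*exp(3*s) + 12516*exp(2*s) + 25872*exp(s) + 21952)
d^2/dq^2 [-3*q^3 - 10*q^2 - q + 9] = -18*q - 20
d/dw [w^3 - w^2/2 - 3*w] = 3*w^2 - w - 3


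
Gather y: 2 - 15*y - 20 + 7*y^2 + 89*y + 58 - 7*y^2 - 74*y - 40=0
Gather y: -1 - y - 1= -y - 2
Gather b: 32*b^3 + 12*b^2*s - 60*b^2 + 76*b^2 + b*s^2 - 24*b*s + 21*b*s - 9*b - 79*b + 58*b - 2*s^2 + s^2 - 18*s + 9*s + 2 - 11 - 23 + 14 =32*b^3 + b^2*(12*s + 16) + b*(s^2 - 3*s - 30) - s^2 - 9*s - 18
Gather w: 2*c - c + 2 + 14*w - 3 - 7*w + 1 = c + 7*w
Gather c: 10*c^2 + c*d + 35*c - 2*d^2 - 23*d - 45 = 10*c^2 + c*(d + 35) - 2*d^2 - 23*d - 45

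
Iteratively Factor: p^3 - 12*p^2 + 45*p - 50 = (p - 5)*(p^2 - 7*p + 10) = (p - 5)^2*(p - 2)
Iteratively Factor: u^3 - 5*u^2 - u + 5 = (u - 5)*(u^2 - 1) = (u - 5)*(u + 1)*(u - 1)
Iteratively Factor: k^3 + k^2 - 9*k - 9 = (k - 3)*(k^2 + 4*k + 3) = (k - 3)*(k + 3)*(k + 1)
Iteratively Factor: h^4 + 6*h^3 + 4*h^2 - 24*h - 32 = (h + 4)*(h^3 + 2*h^2 - 4*h - 8) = (h + 2)*(h + 4)*(h^2 - 4) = (h + 2)^2*(h + 4)*(h - 2)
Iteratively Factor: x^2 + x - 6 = (x + 3)*(x - 2)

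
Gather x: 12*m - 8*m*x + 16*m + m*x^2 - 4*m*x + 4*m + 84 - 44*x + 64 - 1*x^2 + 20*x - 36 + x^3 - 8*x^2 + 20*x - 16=32*m + x^3 + x^2*(m - 9) + x*(-12*m - 4) + 96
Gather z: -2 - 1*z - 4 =-z - 6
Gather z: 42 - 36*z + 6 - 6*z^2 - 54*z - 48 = -6*z^2 - 90*z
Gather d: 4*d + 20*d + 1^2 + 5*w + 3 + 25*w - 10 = 24*d + 30*w - 6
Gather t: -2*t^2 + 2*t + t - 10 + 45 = -2*t^2 + 3*t + 35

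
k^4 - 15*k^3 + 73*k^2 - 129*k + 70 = (k - 7)*(k - 5)*(k - 2)*(k - 1)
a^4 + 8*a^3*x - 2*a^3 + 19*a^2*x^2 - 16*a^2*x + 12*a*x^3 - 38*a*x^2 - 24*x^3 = (a - 2)*(a + x)*(a + 3*x)*(a + 4*x)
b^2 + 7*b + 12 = (b + 3)*(b + 4)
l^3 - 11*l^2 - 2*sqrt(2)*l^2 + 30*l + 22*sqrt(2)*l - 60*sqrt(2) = (l - 6)*(l - 5)*(l - 2*sqrt(2))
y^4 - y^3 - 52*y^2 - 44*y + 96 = (y - 8)*(y - 1)*(y + 2)*(y + 6)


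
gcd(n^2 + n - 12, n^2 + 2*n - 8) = n + 4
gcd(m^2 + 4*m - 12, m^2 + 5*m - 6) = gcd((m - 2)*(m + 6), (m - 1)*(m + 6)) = m + 6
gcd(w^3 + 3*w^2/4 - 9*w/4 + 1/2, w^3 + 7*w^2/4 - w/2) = w^2 + 7*w/4 - 1/2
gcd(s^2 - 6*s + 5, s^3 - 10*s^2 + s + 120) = s - 5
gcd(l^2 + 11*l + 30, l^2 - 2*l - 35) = l + 5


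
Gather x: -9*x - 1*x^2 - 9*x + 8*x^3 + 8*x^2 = 8*x^3 + 7*x^2 - 18*x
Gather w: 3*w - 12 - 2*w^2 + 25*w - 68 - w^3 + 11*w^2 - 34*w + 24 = -w^3 + 9*w^2 - 6*w - 56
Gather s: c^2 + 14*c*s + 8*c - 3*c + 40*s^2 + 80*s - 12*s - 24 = c^2 + 5*c + 40*s^2 + s*(14*c + 68) - 24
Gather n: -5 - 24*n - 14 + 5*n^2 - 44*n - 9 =5*n^2 - 68*n - 28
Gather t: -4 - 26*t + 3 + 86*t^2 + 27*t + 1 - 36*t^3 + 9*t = -36*t^3 + 86*t^2 + 10*t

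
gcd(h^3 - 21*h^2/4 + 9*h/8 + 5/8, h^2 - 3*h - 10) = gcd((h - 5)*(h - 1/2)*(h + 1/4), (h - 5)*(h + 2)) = h - 5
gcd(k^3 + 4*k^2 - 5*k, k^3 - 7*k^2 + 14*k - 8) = k - 1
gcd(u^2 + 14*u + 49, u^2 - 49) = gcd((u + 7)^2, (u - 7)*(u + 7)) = u + 7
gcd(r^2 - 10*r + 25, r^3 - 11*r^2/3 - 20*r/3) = r - 5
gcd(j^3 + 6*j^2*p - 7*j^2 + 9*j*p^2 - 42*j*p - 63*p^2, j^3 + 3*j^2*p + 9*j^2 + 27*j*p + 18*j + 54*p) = j + 3*p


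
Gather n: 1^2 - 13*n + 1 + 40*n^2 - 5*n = 40*n^2 - 18*n + 2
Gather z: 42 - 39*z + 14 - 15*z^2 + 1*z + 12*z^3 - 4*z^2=12*z^3 - 19*z^2 - 38*z + 56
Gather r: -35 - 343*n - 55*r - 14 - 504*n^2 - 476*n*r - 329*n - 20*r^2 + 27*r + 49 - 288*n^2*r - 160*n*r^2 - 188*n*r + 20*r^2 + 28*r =-504*n^2 - 160*n*r^2 - 672*n + r*(-288*n^2 - 664*n)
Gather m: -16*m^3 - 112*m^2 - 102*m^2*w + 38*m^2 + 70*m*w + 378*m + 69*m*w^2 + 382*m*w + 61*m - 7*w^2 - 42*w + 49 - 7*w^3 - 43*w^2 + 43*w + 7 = -16*m^3 + m^2*(-102*w - 74) + m*(69*w^2 + 452*w + 439) - 7*w^3 - 50*w^2 + w + 56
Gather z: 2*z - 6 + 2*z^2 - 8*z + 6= 2*z^2 - 6*z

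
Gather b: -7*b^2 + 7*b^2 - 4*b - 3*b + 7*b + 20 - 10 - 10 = 0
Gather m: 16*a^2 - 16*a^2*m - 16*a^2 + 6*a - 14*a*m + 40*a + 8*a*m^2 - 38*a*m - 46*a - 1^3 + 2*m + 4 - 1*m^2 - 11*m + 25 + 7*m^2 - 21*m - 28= m^2*(8*a + 6) + m*(-16*a^2 - 52*a - 30)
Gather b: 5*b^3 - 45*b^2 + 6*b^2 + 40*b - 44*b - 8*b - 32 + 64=5*b^3 - 39*b^2 - 12*b + 32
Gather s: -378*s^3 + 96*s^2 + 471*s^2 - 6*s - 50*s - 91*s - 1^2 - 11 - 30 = -378*s^3 + 567*s^2 - 147*s - 42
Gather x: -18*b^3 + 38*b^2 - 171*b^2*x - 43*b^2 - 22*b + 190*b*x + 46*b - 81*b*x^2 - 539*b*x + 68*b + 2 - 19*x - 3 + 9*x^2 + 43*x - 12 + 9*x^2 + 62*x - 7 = -18*b^3 - 5*b^2 + 92*b + x^2*(18 - 81*b) + x*(-171*b^2 - 349*b + 86) - 20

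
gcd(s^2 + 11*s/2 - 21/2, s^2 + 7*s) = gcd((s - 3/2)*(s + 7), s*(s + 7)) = s + 7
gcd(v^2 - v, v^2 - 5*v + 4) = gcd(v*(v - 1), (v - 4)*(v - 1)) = v - 1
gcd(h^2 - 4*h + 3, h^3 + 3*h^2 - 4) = h - 1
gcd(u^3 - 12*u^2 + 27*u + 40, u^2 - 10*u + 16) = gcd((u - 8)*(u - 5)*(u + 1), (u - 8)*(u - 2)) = u - 8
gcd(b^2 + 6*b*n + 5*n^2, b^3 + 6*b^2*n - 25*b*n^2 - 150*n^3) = b + 5*n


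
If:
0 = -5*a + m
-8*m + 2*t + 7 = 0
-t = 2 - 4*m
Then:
No Solution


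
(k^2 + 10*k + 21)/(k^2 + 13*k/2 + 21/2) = 2*(k + 7)/(2*k + 7)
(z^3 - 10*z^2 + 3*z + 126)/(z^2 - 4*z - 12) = (z^2 - 4*z - 21)/(z + 2)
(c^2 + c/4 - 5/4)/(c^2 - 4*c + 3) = (c + 5/4)/(c - 3)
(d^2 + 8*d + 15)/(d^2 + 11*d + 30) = (d + 3)/(d + 6)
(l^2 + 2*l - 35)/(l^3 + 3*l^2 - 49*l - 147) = (l - 5)/(l^2 - 4*l - 21)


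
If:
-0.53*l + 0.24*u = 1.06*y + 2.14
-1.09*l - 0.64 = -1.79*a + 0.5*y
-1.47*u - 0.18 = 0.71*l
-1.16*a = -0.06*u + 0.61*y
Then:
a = 3.72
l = 8.96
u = -4.45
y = -7.51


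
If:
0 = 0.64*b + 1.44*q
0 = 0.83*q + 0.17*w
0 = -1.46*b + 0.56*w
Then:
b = 0.00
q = 0.00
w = 0.00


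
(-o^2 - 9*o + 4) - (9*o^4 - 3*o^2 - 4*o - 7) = -9*o^4 + 2*o^2 - 5*o + 11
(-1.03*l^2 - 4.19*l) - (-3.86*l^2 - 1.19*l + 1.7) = 2.83*l^2 - 3.0*l - 1.7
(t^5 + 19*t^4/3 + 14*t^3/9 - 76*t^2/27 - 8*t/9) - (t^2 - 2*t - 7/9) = t^5 + 19*t^4/3 + 14*t^3/9 - 103*t^2/27 + 10*t/9 + 7/9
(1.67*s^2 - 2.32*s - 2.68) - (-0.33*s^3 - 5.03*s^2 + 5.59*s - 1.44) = 0.33*s^3 + 6.7*s^2 - 7.91*s - 1.24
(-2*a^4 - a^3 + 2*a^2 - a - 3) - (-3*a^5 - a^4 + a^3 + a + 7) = 3*a^5 - a^4 - 2*a^3 + 2*a^2 - 2*a - 10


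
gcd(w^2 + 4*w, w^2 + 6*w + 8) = w + 4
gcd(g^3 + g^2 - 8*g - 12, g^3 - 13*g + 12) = g - 3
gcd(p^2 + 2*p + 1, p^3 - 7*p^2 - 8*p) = p + 1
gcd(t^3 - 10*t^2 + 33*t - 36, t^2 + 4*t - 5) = 1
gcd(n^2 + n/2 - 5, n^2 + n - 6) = n - 2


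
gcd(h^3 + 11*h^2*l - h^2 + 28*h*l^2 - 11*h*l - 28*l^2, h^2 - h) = h - 1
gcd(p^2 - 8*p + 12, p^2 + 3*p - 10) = p - 2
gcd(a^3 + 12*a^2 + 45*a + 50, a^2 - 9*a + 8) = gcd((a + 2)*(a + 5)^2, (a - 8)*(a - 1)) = 1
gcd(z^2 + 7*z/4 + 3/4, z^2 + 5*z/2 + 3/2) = z + 1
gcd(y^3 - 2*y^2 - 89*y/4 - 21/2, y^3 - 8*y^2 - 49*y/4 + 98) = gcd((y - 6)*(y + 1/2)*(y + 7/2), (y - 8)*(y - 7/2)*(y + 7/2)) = y + 7/2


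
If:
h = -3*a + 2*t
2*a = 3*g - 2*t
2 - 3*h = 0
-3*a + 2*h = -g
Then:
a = 7/6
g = 13/6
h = 2/3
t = 25/12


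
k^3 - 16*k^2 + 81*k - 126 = (k - 7)*(k - 6)*(k - 3)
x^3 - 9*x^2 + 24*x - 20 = (x - 5)*(x - 2)^2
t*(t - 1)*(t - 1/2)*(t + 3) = t^4 + 3*t^3/2 - 4*t^2 + 3*t/2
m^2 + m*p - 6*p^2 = (m - 2*p)*(m + 3*p)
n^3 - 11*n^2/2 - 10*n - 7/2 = (n - 7)*(n + 1/2)*(n + 1)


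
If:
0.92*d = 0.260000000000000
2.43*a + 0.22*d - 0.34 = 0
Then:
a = 0.11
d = 0.28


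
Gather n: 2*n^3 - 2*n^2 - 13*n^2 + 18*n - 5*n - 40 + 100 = 2*n^3 - 15*n^2 + 13*n + 60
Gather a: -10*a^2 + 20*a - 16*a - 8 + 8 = -10*a^2 + 4*a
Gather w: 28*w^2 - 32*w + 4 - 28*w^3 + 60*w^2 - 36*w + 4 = -28*w^3 + 88*w^2 - 68*w + 8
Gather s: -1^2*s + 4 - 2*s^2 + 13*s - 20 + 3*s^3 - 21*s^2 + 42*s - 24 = 3*s^3 - 23*s^2 + 54*s - 40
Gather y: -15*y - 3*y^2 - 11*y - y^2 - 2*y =-4*y^2 - 28*y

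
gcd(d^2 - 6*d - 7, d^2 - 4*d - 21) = d - 7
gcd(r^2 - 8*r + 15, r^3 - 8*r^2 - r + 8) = 1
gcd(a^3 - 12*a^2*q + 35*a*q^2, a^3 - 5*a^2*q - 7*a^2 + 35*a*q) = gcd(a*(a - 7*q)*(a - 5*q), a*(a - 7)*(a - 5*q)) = -a^2 + 5*a*q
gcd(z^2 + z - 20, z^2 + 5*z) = z + 5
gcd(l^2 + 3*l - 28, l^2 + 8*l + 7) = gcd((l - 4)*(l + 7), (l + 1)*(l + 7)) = l + 7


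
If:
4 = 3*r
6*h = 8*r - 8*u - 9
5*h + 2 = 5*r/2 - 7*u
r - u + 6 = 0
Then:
No Solution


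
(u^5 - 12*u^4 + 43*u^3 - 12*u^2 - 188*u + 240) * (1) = u^5 - 12*u^4 + 43*u^3 - 12*u^2 - 188*u + 240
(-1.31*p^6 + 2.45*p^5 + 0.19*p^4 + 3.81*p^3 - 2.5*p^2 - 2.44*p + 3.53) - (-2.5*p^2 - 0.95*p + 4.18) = -1.31*p^6 + 2.45*p^5 + 0.19*p^4 + 3.81*p^3 - 1.49*p - 0.65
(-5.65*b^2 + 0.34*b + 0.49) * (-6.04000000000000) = 34.126*b^2 - 2.0536*b - 2.9596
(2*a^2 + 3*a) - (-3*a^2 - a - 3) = 5*a^2 + 4*a + 3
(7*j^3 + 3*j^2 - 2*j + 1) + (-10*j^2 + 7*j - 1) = 7*j^3 - 7*j^2 + 5*j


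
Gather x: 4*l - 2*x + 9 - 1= 4*l - 2*x + 8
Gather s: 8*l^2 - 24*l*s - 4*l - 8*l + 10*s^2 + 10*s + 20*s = 8*l^2 - 12*l + 10*s^2 + s*(30 - 24*l)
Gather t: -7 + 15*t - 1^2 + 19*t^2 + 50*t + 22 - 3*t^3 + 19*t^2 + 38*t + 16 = -3*t^3 + 38*t^2 + 103*t + 30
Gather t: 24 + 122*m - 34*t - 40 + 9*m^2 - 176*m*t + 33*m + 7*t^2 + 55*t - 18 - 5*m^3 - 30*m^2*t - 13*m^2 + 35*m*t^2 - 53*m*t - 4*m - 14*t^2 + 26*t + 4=-5*m^3 - 4*m^2 + 151*m + t^2*(35*m - 7) + t*(-30*m^2 - 229*m + 47) - 30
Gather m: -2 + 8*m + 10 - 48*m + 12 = 20 - 40*m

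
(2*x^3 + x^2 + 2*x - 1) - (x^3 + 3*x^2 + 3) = x^3 - 2*x^2 + 2*x - 4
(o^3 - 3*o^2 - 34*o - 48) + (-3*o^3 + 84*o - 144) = -2*o^3 - 3*o^2 + 50*o - 192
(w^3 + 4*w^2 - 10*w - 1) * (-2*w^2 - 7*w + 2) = -2*w^5 - 15*w^4 - 6*w^3 + 80*w^2 - 13*w - 2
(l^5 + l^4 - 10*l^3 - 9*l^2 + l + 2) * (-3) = -3*l^5 - 3*l^4 + 30*l^3 + 27*l^2 - 3*l - 6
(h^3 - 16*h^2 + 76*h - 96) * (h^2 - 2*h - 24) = h^5 - 18*h^4 + 84*h^3 + 136*h^2 - 1632*h + 2304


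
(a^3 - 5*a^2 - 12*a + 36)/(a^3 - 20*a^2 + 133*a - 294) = (a^2 + a - 6)/(a^2 - 14*a + 49)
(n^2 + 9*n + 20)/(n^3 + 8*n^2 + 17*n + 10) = (n + 4)/(n^2 + 3*n + 2)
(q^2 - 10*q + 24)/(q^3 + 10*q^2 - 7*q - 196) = (q - 6)/(q^2 + 14*q + 49)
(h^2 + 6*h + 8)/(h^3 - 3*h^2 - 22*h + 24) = (h + 2)/(h^2 - 7*h + 6)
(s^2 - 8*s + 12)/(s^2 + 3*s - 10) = (s - 6)/(s + 5)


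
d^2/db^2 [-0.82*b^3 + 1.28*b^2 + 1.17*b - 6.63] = 2.56 - 4.92*b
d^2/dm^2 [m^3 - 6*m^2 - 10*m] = 6*m - 12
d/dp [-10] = 0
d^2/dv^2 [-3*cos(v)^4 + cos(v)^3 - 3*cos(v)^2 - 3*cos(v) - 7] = 48*sin(v)^4 + 9*sin(v)^2*cos(v) - 72*sin(v)^2 + 18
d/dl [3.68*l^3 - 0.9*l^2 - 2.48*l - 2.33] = 11.04*l^2 - 1.8*l - 2.48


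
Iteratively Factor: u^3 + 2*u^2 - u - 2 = (u + 2)*(u^2 - 1) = (u - 1)*(u + 2)*(u + 1)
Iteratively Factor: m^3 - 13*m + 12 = (m - 1)*(m^2 + m - 12) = (m - 3)*(m - 1)*(m + 4)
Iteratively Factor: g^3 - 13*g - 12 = (g + 1)*(g^2 - g - 12) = (g - 4)*(g + 1)*(g + 3)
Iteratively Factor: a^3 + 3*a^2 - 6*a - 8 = (a - 2)*(a^2 + 5*a + 4) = (a - 2)*(a + 1)*(a + 4)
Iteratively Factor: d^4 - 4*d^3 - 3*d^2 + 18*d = (d - 3)*(d^3 - d^2 - 6*d) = d*(d - 3)*(d^2 - d - 6) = d*(d - 3)^2*(d + 2)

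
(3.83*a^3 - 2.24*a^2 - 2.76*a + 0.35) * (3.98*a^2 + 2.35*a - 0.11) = 15.2434*a^5 + 0.0853000000000002*a^4 - 16.6701*a^3 - 4.8466*a^2 + 1.1261*a - 0.0385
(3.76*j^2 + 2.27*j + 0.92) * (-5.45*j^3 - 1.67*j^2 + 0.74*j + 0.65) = -20.492*j^5 - 18.6507*j^4 - 6.0225*j^3 + 2.5874*j^2 + 2.1563*j + 0.598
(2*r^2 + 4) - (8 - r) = 2*r^2 + r - 4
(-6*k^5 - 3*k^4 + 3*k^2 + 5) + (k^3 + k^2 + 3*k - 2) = -6*k^5 - 3*k^4 + k^3 + 4*k^2 + 3*k + 3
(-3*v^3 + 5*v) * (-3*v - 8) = 9*v^4 + 24*v^3 - 15*v^2 - 40*v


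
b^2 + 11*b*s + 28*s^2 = (b + 4*s)*(b + 7*s)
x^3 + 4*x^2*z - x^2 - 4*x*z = x*(x - 1)*(x + 4*z)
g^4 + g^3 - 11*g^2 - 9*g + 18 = (g - 3)*(g - 1)*(g + 2)*(g + 3)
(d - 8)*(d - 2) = d^2 - 10*d + 16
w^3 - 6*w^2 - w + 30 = (w - 5)*(w - 3)*(w + 2)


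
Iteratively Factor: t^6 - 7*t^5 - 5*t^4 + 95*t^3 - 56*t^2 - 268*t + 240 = (t - 5)*(t^5 - 2*t^4 - 15*t^3 + 20*t^2 + 44*t - 48) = (t - 5)*(t - 1)*(t^4 - t^3 - 16*t^2 + 4*t + 48) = (t - 5)*(t - 4)*(t - 1)*(t^3 + 3*t^2 - 4*t - 12) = (t - 5)*(t - 4)*(t - 1)*(t + 2)*(t^2 + t - 6) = (t - 5)*(t - 4)*(t - 2)*(t - 1)*(t + 2)*(t + 3)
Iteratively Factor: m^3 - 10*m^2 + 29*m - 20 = (m - 5)*(m^2 - 5*m + 4) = (m - 5)*(m - 4)*(m - 1)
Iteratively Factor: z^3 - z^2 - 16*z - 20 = (z + 2)*(z^2 - 3*z - 10) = (z - 5)*(z + 2)*(z + 2)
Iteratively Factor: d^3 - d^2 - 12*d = (d + 3)*(d^2 - 4*d) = (d - 4)*(d + 3)*(d)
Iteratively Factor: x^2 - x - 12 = (x + 3)*(x - 4)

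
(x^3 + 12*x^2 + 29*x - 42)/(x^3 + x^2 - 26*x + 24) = (x + 7)/(x - 4)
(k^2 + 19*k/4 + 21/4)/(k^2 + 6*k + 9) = (k + 7/4)/(k + 3)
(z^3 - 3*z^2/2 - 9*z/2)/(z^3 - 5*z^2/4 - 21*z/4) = 2*(2*z + 3)/(4*z + 7)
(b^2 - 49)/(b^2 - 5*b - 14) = (b + 7)/(b + 2)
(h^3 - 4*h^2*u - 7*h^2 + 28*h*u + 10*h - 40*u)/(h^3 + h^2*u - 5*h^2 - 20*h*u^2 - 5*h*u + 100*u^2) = (h - 2)/(h + 5*u)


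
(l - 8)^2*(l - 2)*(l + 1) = l^4 - 17*l^3 + 78*l^2 - 32*l - 128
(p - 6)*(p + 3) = p^2 - 3*p - 18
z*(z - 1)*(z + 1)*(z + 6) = z^4 + 6*z^3 - z^2 - 6*z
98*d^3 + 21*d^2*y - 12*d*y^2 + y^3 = (-7*d + y)^2*(2*d + y)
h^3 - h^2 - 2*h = h*(h - 2)*(h + 1)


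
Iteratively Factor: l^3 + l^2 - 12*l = (l)*(l^2 + l - 12) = l*(l + 4)*(l - 3)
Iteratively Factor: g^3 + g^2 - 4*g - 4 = (g - 2)*(g^2 + 3*g + 2) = (g - 2)*(g + 2)*(g + 1)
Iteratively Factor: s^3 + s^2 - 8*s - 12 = (s + 2)*(s^2 - s - 6) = (s - 3)*(s + 2)*(s + 2)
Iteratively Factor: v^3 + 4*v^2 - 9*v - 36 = (v + 3)*(v^2 + v - 12) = (v + 3)*(v + 4)*(v - 3)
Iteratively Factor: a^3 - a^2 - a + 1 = (a + 1)*(a^2 - 2*a + 1) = (a - 1)*(a + 1)*(a - 1)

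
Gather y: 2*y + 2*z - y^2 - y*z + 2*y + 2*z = -y^2 + y*(4 - z) + 4*z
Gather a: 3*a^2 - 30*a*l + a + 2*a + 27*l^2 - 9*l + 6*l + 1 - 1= 3*a^2 + a*(3 - 30*l) + 27*l^2 - 3*l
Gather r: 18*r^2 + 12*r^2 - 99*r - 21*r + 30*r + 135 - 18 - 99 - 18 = 30*r^2 - 90*r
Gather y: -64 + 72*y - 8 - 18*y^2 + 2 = -18*y^2 + 72*y - 70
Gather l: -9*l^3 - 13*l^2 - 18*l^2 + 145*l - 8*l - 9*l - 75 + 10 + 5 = -9*l^3 - 31*l^2 + 128*l - 60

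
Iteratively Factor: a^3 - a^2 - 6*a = (a + 2)*(a^2 - 3*a) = a*(a + 2)*(a - 3)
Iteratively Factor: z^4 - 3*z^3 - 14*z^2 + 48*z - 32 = (z - 1)*(z^3 - 2*z^2 - 16*z + 32) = (z - 4)*(z - 1)*(z^2 + 2*z - 8) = (z - 4)*(z - 2)*(z - 1)*(z + 4)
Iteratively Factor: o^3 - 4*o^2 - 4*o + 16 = (o + 2)*(o^2 - 6*o + 8) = (o - 2)*(o + 2)*(o - 4)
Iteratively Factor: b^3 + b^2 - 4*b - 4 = (b + 2)*(b^2 - b - 2) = (b + 1)*(b + 2)*(b - 2)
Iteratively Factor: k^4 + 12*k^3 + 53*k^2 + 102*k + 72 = (k + 4)*(k^3 + 8*k^2 + 21*k + 18) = (k + 3)*(k + 4)*(k^2 + 5*k + 6) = (k + 2)*(k + 3)*(k + 4)*(k + 3)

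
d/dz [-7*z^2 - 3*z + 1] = -14*z - 3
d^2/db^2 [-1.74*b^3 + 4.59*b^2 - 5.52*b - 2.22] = 9.18 - 10.44*b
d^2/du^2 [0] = 0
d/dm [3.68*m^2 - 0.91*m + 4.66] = 7.36*m - 0.91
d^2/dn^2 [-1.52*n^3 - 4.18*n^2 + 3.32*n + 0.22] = -9.12*n - 8.36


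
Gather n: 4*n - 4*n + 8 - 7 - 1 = 0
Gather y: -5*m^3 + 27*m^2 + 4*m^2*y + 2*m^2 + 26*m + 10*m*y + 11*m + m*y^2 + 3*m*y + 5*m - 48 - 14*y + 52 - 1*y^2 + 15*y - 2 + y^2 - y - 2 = -5*m^3 + 29*m^2 + m*y^2 + 42*m + y*(4*m^2 + 13*m)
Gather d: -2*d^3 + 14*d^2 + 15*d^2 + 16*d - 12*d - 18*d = -2*d^3 + 29*d^2 - 14*d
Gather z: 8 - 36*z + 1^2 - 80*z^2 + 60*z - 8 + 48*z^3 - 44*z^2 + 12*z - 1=48*z^3 - 124*z^2 + 36*z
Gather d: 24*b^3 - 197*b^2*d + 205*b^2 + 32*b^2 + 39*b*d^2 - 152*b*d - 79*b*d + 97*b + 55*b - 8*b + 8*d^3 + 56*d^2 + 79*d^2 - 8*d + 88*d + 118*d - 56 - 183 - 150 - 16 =24*b^3 + 237*b^2 + 144*b + 8*d^3 + d^2*(39*b + 135) + d*(-197*b^2 - 231*b + 198) - 405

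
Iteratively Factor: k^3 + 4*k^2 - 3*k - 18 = (k - 2)*(k^2 + 6*k + 9) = (k - 2)*(k + 3)*(k + 3)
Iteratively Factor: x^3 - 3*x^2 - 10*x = (x - 5)*(x^2 + 2*x) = x*(x - 5)*(x + 2)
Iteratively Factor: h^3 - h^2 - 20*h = (h - 5)*(h^2 + 4*h) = h*(h - 5)*(h + 4)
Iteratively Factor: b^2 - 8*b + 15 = (b - 5)*(b - 3)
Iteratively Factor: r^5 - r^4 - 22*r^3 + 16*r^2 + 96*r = (r + 4)*(r^4 - 5*r^3 - 2*r^2 + 24*r) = (r - 3)*(r + 4)*(r^3 - 2*r^2 - 8*r) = (r - 4)*(r - 3)*(r + 4)*(r^2 + 2*r) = r*(r - 4)*(r - 3)*(r + 4)*(r + 2)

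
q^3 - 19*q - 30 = (q - 5)*(q + 2)*(q + 3)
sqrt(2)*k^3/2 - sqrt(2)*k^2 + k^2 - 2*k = k*(k - 2)*(sqrt(2)*k/2 + 1)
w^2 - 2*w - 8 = (w - 4)*(w + 2)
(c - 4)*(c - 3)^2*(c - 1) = c^4 - 11*c^3 + 43*c^2 - 69*c + 36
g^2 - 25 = (g - 5)*(g + 5)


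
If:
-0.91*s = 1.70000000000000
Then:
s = -1.87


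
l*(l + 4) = l^2 + 4*l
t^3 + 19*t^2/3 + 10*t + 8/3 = (t + 1/3)*(t + 2)*(t + 4)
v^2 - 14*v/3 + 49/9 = (v - 7/3)^2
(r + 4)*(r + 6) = r^2 + 10*r + 24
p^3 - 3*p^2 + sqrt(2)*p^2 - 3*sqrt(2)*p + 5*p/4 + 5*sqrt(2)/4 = (p - 5/2)*(p - 1/2)*(p + sqrt(2))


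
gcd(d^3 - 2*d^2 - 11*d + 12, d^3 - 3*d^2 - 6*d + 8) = d^2 - 5*d + 4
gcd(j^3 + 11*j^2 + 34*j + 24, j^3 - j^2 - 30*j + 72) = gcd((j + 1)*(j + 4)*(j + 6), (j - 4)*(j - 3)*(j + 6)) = j + 6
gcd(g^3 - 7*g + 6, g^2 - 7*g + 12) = 1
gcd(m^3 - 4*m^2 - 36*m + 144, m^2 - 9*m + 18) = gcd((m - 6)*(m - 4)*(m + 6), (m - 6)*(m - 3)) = m - 6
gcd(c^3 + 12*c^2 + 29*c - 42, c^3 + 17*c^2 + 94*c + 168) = c^2 + 13*c + 42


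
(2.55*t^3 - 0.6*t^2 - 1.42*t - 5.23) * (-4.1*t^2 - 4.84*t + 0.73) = -10.455*t^5 - 9.882*t^4 + 10.5875*t^3 + 27.8778*t^2 + 24.2766*t - 3.8179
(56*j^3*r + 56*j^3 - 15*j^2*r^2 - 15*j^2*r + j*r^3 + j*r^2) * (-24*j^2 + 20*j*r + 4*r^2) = -1344*j^5*r - 1344*j^5 + 1480*j^4*r^2 + 1480*j^4*r - 100*j^3*r^3 - 100*j^3*r^2 - 40*j^2*r^4 - 40*j^2*r^3 + 4*j*r^5 + 4*j*r^4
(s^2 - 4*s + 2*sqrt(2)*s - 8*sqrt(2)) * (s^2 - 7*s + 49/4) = s^4 - 11*s^3 + 2*sqrt(2)*s^3 - 22*sqrt(2)*s^2 + 161*s^2/4 - 49*s + 161*sqrt(2)*s/2 - 98*sqrt(2)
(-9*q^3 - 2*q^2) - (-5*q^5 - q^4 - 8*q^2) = 5*q^5 + q^4 - 9*q^3 + 6*q^2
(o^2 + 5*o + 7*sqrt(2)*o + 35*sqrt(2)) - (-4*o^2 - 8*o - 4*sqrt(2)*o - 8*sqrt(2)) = 5*o^2 + 13*o + 11*sqrt(2)*o + 43*sqrt(2)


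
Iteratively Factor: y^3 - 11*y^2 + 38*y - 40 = (y - 5)*(y^2 - 6*y + 8) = (y - 5)*(y - 4)*(y - 2)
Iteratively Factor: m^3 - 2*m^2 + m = (m - 1)*(m^2 - m) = (m - 1)^2*(m)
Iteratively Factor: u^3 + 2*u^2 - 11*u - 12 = (u + 4)*(u^2 - 2*u - 3) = (u - 3)*(u + 4)*(u + 1)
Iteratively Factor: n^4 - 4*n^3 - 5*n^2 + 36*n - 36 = (n - 2)*(n^3 - 2*n^2 - 9*n + 18) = (n - 2)^2*(n^2 - 9) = (n - 2)^2*(n + 3)*(n - 3)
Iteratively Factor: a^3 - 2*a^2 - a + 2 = (a - 2)*(a^2 - 1) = (a - 2)*(a - 1)*(a + 1)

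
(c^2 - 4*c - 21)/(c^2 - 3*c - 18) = (c - 7)/(c - 6)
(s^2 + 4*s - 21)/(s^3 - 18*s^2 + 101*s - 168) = (s + 7)/(s^2 - 15*s + 56)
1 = 1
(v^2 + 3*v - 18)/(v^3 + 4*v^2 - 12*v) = (v - 3)/(v*(v - 2))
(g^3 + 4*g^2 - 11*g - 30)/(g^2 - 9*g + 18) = (g^2 + 7*g + 10)/(g - 6)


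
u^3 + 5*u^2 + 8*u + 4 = (u + 1)*(u + 2)^2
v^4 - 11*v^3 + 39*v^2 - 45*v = v*(v - 5)*(v - 3)^2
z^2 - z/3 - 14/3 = (z - 7/3)*(z + 2)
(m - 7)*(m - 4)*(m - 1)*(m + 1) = m^4 - 11*m^3 + 27*m^2 + 11*m - 28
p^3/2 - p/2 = p*(p/2 + 1/2)*(p - 1)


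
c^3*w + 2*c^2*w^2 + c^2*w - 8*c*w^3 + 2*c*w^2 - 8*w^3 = (c - 2*w)*(c + 4*w)*(c*w + w)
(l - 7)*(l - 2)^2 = l^3 - 11*l^2 + 32*l - 28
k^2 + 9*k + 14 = (k + 2)*(k + 7)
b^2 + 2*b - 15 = (b - 3)*(b + 5)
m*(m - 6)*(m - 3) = m^3 - 9*m^2 + 18*m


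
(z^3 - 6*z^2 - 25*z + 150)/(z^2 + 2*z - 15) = (z^2 - 11*z + 30)/(z - 3)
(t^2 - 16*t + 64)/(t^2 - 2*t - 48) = (t - 8)/(t + 6)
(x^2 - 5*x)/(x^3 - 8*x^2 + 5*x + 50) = x/(x^2 - 3*x - 10)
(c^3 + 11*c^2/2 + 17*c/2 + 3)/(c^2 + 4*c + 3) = (c^2 + 5*c/2 + 1)/(c + 1)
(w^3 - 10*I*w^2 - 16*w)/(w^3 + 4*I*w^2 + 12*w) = (w - 8*I)/(w + 6*I)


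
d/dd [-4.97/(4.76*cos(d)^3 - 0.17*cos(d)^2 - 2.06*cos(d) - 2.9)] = (-70.9716*cos(d)^2 + 1.6898*cos(d) + 10.2382)*sin(d)/(-4.76*cos(d)^3 + 0.17*cos(d)^2 + 2.06*cos(d) + 2.9)^2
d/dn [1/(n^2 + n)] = (-2*n - 1)/(n^2*(n + 1)^2)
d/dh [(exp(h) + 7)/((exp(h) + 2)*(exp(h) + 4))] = (-exp(2*h) - 14*exp(h) - 34)*exp(h)/(exp(4*h) + 12*exp(3*h) + 52*exp(2*h) + 96*exp(h) + 64)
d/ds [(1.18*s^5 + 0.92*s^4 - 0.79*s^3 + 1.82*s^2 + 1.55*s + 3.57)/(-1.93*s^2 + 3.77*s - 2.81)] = (-6.8322*s^6 + 14.2432*s^5 - 4.64909999999999*s^4 - 16.2974*s^3 + 16.5126*s^2 + 3.5518*s - 17.8144)/(3.7249*s^4 - 14.5522*s^3 + 25.0595*s^2 - 21.1874*s + 7.8961)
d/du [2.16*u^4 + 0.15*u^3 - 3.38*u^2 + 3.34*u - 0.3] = 8.64*u^3 + 0.45*u^2 - 6.76*u + 3.34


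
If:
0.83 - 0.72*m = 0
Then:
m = 1.15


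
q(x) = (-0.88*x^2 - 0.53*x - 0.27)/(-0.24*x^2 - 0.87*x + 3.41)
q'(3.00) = -7.94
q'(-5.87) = 915.19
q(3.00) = 7.19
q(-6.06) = 223.44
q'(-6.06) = 3388.18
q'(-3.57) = 2.34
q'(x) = (-1.76*x - 0.53)/(-0.24*x^2 - 0.87*x + 3.41) + (0.48*x + 0.87)*(-0.88*x^2 - 0.53*x - 0.27)/(-0.24*x^2 - 0.87*x + 3.41)^2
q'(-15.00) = 0.17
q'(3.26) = -3.90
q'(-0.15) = -0.09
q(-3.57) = -2.77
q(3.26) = 5.74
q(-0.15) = -0.06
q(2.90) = 8.14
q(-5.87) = -111.15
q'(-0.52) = 0.09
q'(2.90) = -11.29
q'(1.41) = -3.24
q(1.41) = -1.62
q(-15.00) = 5.07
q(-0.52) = -0.06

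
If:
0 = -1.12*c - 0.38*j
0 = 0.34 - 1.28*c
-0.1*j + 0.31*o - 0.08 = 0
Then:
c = 0.27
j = -0.78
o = 0.01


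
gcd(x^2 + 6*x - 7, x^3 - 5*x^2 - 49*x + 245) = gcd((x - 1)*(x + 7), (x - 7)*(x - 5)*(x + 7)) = x + 7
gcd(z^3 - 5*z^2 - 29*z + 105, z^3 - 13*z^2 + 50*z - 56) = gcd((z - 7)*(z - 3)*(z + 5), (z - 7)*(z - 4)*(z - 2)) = z - 7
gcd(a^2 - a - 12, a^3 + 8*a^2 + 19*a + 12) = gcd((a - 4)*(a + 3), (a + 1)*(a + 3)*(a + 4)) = a + 3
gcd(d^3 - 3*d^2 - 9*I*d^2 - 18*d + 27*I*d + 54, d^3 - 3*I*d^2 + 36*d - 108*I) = d^2 - 9*I*d - 18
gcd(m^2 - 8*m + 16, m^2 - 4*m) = m - 4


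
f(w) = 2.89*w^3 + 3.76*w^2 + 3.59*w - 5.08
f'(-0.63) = 2.29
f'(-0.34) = 2.04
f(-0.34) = -5.98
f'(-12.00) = 1161.83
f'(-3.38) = 77.22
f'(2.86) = 96.01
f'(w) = 8.67*w^2 + 7.52*w + 3.59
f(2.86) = 103.55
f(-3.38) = -85.85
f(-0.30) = -5.90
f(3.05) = 122.84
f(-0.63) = -6.57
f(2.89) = 106.46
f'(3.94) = 167.81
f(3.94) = 244.19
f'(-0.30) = 2.11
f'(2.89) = 97.74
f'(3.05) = 107.18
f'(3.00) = 104.18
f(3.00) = 117.56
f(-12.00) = -4500.64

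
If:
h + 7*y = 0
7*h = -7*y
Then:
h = 0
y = 0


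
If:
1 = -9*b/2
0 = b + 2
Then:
No Solution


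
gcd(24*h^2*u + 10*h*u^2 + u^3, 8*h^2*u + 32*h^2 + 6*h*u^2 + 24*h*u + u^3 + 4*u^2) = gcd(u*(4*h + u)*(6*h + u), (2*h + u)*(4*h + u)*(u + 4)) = 4*h + u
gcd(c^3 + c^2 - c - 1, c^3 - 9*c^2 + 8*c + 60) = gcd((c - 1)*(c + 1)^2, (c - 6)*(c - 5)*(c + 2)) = 1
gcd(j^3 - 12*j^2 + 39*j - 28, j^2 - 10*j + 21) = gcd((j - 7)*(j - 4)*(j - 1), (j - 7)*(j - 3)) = j - 7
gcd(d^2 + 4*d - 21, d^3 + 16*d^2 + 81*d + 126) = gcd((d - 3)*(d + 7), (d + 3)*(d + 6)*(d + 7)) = d + 7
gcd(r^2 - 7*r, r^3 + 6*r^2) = r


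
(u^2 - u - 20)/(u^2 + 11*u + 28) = (u - 5)/(u + 7)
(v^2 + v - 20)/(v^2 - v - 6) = (-v^2 - v + 20)/(-v^2 + v + 6)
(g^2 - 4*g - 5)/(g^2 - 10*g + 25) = (g + 1)/(g - 5)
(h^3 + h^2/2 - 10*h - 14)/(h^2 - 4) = (h^2 - 3*h/2 - 7)/(h - 2)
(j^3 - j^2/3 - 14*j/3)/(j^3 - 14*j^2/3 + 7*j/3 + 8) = j*(3*j^2 - j - 14)/(3*j^3 - 14*j^2 + 7*j + 24)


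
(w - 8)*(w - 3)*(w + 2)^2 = w^4 - 7*w^3 - 16*w^2 + 52*w + 96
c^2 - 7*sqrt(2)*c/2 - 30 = (c - 6*sqrt(2))*(c + 5*sqrt(2)/2)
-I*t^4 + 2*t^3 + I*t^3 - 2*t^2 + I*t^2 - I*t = t*(t + I)^2*(-I*t + I)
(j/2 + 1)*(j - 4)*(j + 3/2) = j^3/2 - j^2/4 - 11*j/2 - 6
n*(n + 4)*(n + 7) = n^3 + 11*n^2 + 28*n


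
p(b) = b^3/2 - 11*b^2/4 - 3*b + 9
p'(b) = 3*b^2/2 - 11*b/2 - 3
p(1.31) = 1.47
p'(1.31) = -7.63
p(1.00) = 3.75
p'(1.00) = -7.00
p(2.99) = -11.19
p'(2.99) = -6.03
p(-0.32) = 9.66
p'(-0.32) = -1.09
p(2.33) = -6.59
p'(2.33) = -7.67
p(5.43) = -8.32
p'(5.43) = 11.36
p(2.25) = -5.98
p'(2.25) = -7.78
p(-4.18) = -63.03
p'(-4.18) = 46.20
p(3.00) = -11.25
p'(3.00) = -6.00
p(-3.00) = -20.25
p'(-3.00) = 27.00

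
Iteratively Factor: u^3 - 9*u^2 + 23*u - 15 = (u - 3)*(u^2 - 6*u + 5) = (u - 3)*(u - 1)*(u - 5)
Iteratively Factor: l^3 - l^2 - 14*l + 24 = (l - 2)*(l^2 + l - 12) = (l - 2)*(l + 4)*(l - 3)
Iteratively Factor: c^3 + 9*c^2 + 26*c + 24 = (c + 4)*(c^2 + 5*c + 6) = (c + 2)*(c + 4)*(c + 3)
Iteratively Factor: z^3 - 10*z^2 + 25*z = (z - 5)*(z^2 - 5*z) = (z - 5)^2*(z)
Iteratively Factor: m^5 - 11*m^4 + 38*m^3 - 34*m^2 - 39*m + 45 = (m - 3)*(m^4 - 8*m^3 + 14*m^2 + 8*m - 15) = (m - 3)*(m + 1)*(m^3 - 9*m^2 + 23*m - 15) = (m - 3)*(m - 1)*(m + 1)*(m^2 - 8*m + 15) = (m - 5)*(m - 3)*(m - 1)*(m + 1)*(m - 3)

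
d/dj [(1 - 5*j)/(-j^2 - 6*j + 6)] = (-5*j^2 + 2*j - 24)/(j^4 + 12*j^3 + 24*j^2 - 72*j + 36)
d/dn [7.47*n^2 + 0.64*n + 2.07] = 14.94*n + 0.64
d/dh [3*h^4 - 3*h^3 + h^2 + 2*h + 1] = 12*h^3 - 9*h^2 + 2*h + 2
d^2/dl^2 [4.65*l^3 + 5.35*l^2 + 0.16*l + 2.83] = 27.9*l + 10.7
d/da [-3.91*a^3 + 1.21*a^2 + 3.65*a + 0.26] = -11.73*a^2 + 2.42*a + 3.65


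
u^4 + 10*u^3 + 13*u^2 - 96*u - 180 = (u - 3)*(u + 2)*(u + 5)*(u + 6)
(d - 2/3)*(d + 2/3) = d^2 - 4/9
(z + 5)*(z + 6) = z^2 + 11*z + 30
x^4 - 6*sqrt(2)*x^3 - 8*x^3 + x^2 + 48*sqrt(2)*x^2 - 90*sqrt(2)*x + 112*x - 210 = (x - 5)*(x - 3)*(x - 7*sqrt(2))*(x + sqrt(2))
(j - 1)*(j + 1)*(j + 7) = j^3 + 7*j^2 - j - 7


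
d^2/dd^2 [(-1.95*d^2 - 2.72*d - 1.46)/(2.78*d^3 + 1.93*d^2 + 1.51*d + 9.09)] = (-30.1407600000001*d^6 - 126.127488*d^5 - 173.850636*d^4 + 578.479062*d^3 + 960.677766*d^2 + 482.150868*d - 203.010982)/(21.484952*d^9 + 44.747436*d^8 + 66.075318*d^7 + 266.553049*d^6 + 328.518747*d^5 + 343.727814*d^4 + 851.507227*d^3 + 540.595026*d^2 + 374.305293*d + 751.089429)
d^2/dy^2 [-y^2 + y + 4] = -2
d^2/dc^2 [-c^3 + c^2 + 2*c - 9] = 2 - 6*c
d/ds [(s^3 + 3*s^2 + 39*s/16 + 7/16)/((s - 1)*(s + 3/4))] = (32*s^4 - 16*s^3 - 174*s^2 - 172*s - 55)/(2*(16*s^4 - 8*s^3 - 23*s^2 + 6*s + 9))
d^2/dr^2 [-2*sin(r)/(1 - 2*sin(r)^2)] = 2*(-4*sin(r)^4 - 4*sin(r)^2 + 11)*sin(r)/(2*sin(r)^2 - 1)^3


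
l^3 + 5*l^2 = l^2*(l + 5)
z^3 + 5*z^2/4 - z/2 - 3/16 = (z - 1/2)*(z + 1/4)*(z + 3/2)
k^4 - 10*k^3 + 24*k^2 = k^2*(k - 6)*(k - 4)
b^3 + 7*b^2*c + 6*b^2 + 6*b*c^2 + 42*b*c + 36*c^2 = (b + 6)*(b + c)*(b + 6*c)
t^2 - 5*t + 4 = (t - 4)*(t - 1)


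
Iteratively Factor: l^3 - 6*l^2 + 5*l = (l - 5)*(l^2 - l) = l*(l - 5)*(l - 1)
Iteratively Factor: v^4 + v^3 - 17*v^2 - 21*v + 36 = (v + 3)*(v^3 - 2*v^2 - 11*v + 12) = (v - 1)*(v + 3)*(v^2 - v - 12) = (v - 1)*(v + 3)^2*(v - 4)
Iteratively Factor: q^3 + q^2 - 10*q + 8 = (q - 2)*(q^2 + 3*q - 4) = (q - 2)*(q - 1)*(q + 4)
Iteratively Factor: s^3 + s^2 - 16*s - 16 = (s - 4)*(s^2 + 5*s + 4) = (s - 4)*(s + 1)*(s + 4)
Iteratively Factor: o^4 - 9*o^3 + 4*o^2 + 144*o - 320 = (o + 4)*(o^3 - 13*o^2 + 56*o - 80) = (o - 5)*(o + 4)*(o^2 - 8*o + 16) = (o - 5)*(o - 4)*(o + 4)*(o - 4)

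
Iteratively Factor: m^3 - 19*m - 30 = (m + 3)*(m^2 - 3*m - 10) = (m - 5)*(m + 3)*(m + 2)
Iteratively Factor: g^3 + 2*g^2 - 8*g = (g + 4)*(g^2 - 2*g) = g*(g + 4)*(g - 2)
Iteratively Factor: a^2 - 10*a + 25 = (a - 5)*(a - 5)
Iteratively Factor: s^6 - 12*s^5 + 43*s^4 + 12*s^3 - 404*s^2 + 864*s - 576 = (s - 3)*(s^5 - 9*s^4 + 16*s^3 + 60*s^2 - 224*s + 192) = (s - 3)*(s - 2)*(s^4 - 7*s^3 + 2*s^2 + 64*s - 96) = (s - 4)*(s - 3)*(s - 2)*(s^3 - 3*s^2 - 10*s + 24) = (s - 4)*(s - 3)*(s - 2)*(s + 3)*(s^2 - 6*s + 8) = (s - 4)*(s - 3)*(s - 2)^2*(s + 3)*(s - 4)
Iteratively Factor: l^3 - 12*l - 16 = (l + 2)*(l^2 - 2*l - 8) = (l + 2)^2*(l - 4)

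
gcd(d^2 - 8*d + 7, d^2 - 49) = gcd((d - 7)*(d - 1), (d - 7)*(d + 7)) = d - 7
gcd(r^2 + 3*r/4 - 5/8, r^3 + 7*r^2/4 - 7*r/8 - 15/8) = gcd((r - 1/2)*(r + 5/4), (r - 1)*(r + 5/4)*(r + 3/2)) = r + 5/4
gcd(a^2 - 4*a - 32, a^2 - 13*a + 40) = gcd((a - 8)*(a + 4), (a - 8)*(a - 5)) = a - 8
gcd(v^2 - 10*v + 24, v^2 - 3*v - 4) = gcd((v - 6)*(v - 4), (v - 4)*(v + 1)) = v - 4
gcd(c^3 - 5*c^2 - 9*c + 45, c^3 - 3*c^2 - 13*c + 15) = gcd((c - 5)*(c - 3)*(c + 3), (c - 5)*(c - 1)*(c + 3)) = c^2 - 2*c - 15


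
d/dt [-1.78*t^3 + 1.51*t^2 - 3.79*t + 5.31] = -5.34*t^2 + 3.02*t - 3.79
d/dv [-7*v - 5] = -7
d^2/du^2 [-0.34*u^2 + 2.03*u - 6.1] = -0.680000000000000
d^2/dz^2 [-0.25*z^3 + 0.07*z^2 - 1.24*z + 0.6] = 0.14 - 1.5*z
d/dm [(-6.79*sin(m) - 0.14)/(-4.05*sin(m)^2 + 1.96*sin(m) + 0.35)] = (-1.134*sin(m) + 13.74975*cos(2*m) - 15.85185)*cos(m)/(-4.05*sin(m)^2 + 1.96*sin(m) + 0.35)^2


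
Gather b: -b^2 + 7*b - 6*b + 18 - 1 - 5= -b^2 + b + 12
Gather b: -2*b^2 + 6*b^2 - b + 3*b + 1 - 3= 4*b^2 + 2*b - 2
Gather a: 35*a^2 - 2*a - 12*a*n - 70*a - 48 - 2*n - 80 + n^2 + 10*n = 35*a^2 + a*(-12*n - 72) + n^2 + 8*n - 128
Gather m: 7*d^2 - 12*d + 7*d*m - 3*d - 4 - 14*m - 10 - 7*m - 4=7*d^2 - 15*d + m*(7*d - 21) - 18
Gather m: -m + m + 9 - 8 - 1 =0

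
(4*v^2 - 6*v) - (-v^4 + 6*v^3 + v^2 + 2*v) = v^4 - 6*v^3 + 3*v^2 - 8*v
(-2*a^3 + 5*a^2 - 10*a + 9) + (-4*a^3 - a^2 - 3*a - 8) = -6*a^3 + 4*a^2 - 13*a + 1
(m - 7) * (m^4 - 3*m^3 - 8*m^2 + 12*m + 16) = m^5 - 10*m^4 + 13*m^3 + 68*m^2 - 68*m - 112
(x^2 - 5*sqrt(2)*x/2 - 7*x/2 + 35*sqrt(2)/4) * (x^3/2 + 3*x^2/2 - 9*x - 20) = x^5/2 - 5*sqrt(2)*x^4/4 - x^4/4 - 57*x^3/4 + 5*sqrt(2)*x^3/8 + 23*x^2/2 + 285*sqrt(2)*x^2/8 - 115*sqrt(2)*x/4 + 70*x - 175*sqrt(2)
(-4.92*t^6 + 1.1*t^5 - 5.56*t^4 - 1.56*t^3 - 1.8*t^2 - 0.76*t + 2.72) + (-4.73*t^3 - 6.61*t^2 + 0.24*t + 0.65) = -4.92*t^6 + 1.1*t^5 - 5.56*t^4 - 6.29*t^3 - 8.41*t^2 - 0.52*t + 3.37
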